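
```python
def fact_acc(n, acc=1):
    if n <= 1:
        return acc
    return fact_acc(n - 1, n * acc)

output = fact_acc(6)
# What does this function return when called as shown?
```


fact_acc(6, 1)
= fact_acc(5, 6 * 1) = fact_acc(5, 6)
= fact_acc(4, 5 * 6) = fact_acc(4, 30)
= fact_acc(3, 4 * 30) = fact_acc(3, 120)
= fact_acc(2, 3 * 120) = fact_acc(2, 360)
= fact_acc(1, 2 * 360) = fact_acc(1, 720)
n <= 1, return acc = 720


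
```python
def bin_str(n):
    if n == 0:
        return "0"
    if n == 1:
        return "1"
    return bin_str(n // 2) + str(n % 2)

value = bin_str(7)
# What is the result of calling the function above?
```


bin_str(7)
= bin_str(3) + "1"
= bin_str(1) + "1" + "1"
= "1" + "1" + "1"
= "111"


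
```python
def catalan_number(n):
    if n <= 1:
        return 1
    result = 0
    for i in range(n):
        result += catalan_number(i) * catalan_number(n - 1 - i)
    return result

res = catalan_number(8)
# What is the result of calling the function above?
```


catalan_number(8)
= sum of catalan_number(i) * catalan_number(8-1-i) for i in 0..7
First compute sub-values bottom-up:
  catalan_number(0) = 1, catalan_number(1) = 1
  catalan_number(2) = 1*1 + 1*1 = 2
  catalan_number(3) = 1*2 + 1*1 + 2*1 = 5
  catalan_number(4) = 1*5 + 1*2 + 2*1 + 5*1 = 14
  catalan_number(5) = 1*14 + 1*5 + 2*2 + 5*1 + 14*1 = 42
  catalan_number(6) = 1*42 + 1*14 + 2*5 + 5*2 + 14*1 + 42*1 = 132
  catalan_number(7) = 1*132 + 1*42 + 2*14 + 5*5 + 14*2 + 42*1 + 132*1 = 429
Now catalan_number(8):
  catalan_number(0)*catalan_number(7) = 1*429 = 429
  catalan_number(1)*catalan_number(6) = 1*132 = 132
  catalan_number(2)*catalan_number(5) = 2*42 = 84
  catalan_number(3)*catalan_number(4) = 5*14 = 70
  catalan_number(4)*catalan_number(3) = 14*5 = 70
  catalan_number(5)*catalan_number(2) = 42*2 = 84
  catalan_number(6)*catalan_number(1) = 132*1 = 132
  catalan_number(7)*catalan_number(0) = 429*1 = 429
= 429 + 132 + 84 + 70 + 70 + 84 + 132 + 429
= 1430


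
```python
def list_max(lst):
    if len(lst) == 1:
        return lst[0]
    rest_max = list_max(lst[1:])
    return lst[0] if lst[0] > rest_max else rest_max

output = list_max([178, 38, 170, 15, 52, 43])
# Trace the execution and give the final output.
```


list_max([178, 38, 170, 15, 52, 43])
= compare 178 with list_max([38, 170, 15, 52, 43])
= compare 38 with list_max([170, 15, 52, 43])
= compare 170 with list_max([15, 52, 43])
= compare 15 with list_max([52, 43])
= compare 52 with list_max([43])
Base: list_max([43]) = 43
compare 52 with 43: max = 52
compare 15 with 52: max = 52
compare 170 with 52: max = 170
compare 38 with 170: max = 170
compare 178 with 170: max = 178
= 178


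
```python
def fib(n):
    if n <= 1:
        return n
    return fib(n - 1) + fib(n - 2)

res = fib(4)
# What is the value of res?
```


fib(4)
= fib(3) + fib(2)
= (fib(2) + fib(1)) + fib(2)
Computing bottom-up: fib(0)=0, fib(1)=1, fib(2)=1, fib(3)=2, fib(4)=3
= 3


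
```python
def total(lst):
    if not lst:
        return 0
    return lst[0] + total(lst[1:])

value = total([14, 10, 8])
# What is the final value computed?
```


total([14, 10, 8])
= 14 + total([10, 8])
= 14 + 10 + total([8])
= 14 + 10 + 8 + total([])
= 14 + 10 + 8 + 0
= 32


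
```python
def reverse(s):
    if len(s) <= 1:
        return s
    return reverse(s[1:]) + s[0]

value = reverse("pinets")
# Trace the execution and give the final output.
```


reverse("pinets")
= reverse("inets") + "p"
= reverse("nets") + "i" + "p"
= reverse("ets") + "n" + "i" + "p"
= reverse("ts") + "e" + "n" + "i" + "p"
= reverse("s") + "t" + "e" + "n" + "i" + "p"
= "s" + "t" + "e" + "n" + "i" + "p"
= "stenip"


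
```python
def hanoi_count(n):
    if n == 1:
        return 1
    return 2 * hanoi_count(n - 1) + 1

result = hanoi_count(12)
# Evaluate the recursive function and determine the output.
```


hanoi_count(12)
= 2 * hanoi_count(11) + 1
= 2 * (2 * hanoi_count(10) + 1) + 1
= 2 * (2 * (2 * hanoi_count(9) + 1) + 1) + 1
= 2 * (2 * (2 * (2 * hanoi_count(8) + 1) + 1) + 1) + 1
= 2 * (2 * (2 * (2 * (2 * hanoi_count(7) + 1) + 1) + 1) + 1) + 1
= 2 * (2 * (2 * (2 * (2 * (2 * hanoi_count(6) + 1) + 1) + 1) + 1) + 1) + 1
= 2 * (2 * (2 * (2 * (2 * (2 * (2 * hanoi_count(5) + 1) + 1) + 1) + 1) + 1) + 1) + 1
= 2 * (2 * (2 * (2 * (2 * (2 * (2 * (2 * hanoi_count(4) + 1) + 1) + 1) + 1) + 1) + 1) + 1) + 1
= 2 * (2 * (2 * (2 * (2 * (2 * (2 * (2 * (2 * hanoi_count(3) + 1) + 1) + 1) + 1) + 1) + 1) + 1) + 1) + 1
= 2 * (2 * (2 * (2 * (2 * (2 * (2 * (2 * (2 * (2 * hanoi_count(2) + 1) + 1) + 1) + 1) + 1) + 1) + 1) + 1) + 1) + 1
= 2 * (2 * (2 * (2 * (2 * (2 * (2 * (2 * (2 * (2 * (2 * hanoi_count(1) + 1) + 1) + 1) + 1) + 1) + 1) + 1) + 1) + 1) + 1) + 1
Now compute bottom-up:
hanoi_count(1) = 1
hanoi_count(2) = 2 * 1 + 1 = 3
hanoi_count(3) = 2 * 3 + 1 = 7
hanoi_count(4) = 2 * 7 + 1 = 15
hanoi_count(5) = 2 * 15 + 1 = 31
hanoi_count(6) = 2 * 31 + 1 = 63
hanoi_count(7) = 2 * 63 + 1 = 127
hanoi_count(8) = 2 * 127 + 1 = 255
hanoi_count(9) = 2 * 255 + 1 = 511
hanoi_count(10) = 2 * 511 + 1 = 1023
hanoi_count(11) = 2 * 1023 + 1 = 2047
hanoi_count(12) = 2 * 2047 + 1 = 4095
= 4095


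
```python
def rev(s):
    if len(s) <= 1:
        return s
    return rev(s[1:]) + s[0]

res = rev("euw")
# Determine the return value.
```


rev("euw")
= rev("uw") + "e"
= rev("w") + "u" + "e"
= "w" + "u" + "e"
= "wue"


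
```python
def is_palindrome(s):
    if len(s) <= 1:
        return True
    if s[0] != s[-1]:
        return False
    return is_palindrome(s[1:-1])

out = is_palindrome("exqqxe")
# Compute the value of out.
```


is_palindrome("exqqxe")
"exqqxe": s[0]='e' == s[-1]='e' -> is_palindrome("xqqx")
"xqqx": s[0]='x' == s[-1]='x' -> is_palindrome("qq")
"qq": s[0]='q' == s[-1]='q' -> is_palindrome("")
"": len <= 1 -> True
= True


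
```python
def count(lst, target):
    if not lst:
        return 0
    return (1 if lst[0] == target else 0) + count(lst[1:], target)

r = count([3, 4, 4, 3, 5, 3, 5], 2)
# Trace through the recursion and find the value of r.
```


count([3, 4, 4, 3, 5, 3, 5], 2)
lst[0]=3 != 2: 0 + count([4, 4, 3, 5, 3, 5], 2)
lst[0]=4 != 2: 0 + count([4, 3, 5, 3, 5], 2)
lst[0]=4 != 2: 0 + count([3, 5, 3, 5], 2)
lst[0]=3 != 2: 0 + count([5, 3, 5], 2)
lst[0]=5 != 2: 0 + count([3, 5], 2)
lst[0]=3 != 2: 0 + count([5], 2)
lst[0]=5 != 2: 0 + count([], 2)
= 0


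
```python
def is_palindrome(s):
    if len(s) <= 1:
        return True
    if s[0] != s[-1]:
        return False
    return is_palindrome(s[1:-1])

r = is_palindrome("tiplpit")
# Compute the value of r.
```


is_palindrome("tiplpit")
"tiplpit": s[0]='t' == s[-1]='t' -> is_palindrome("iplpi")
"iplpi": s[0]='i' == s[-1]='i' -> is_palindrome("plp")
"plp": s[0]='p' == s[-1]='p' -> is_palindrome("l")
"l": len <= 1 -> True
= True


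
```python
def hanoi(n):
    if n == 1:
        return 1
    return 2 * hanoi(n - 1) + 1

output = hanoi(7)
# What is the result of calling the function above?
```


hanoi(7)
= 2 * hanoi(6) + 1
= 2 * (2 * hanoi(5) + 1) + 1
= 2 * (2 * (2 * hanoi(4) + 1) + 1) + 1
= 2 * (2 * (2 * (2 * hanoi(3) + 1) + 1) + 1) + 1
= 2 * (2 * (2 * (2 * (2 * hanoi(2) + 1) + 1) + 1) + 1) + 1
= 2 * (2 * (2 * (2 * (2 * (2 * hanoi(1) + 1) + 1) + 1) + 1) + 1) + 1
Now compute bottom-up:
hanoi(1) = 1
hanoi(2) = 2 * 1 + 1 = 3
hanoi(3) = 2 * 3 + 1 = 7
hanoi(4) = 2 * 7 + 1 = 15
hanoi(5) = 2 * 15 + 1 = 31
hanoi(6) = 2 * 31 + 1 = 63
hanoi(7) = 2 * 63 + 1 = 127
= 127


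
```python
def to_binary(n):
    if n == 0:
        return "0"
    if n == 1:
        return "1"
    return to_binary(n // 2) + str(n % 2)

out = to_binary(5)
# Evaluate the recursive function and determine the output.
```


to_binary(5)
= to_binary(2) + "1"
= to_binary(1) + "0" + "1"
= "1" + "0" + "1"
= "101"


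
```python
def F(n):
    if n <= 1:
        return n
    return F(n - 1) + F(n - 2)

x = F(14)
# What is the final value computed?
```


F(14)
= F(13) + F(12)
= (F(12) + F(11)) + F(12)
Computing bottom-up: F(0)=0, F(1)=1, F(2)=1, F(3)=2, F(4)=3, F(5)=5, F(6)=8, F(7)=13, F(8)=21, F(9)=34, F(10)=55, F(11)=89, F(12)=144, F(13)=233, F(14)=377
= 377


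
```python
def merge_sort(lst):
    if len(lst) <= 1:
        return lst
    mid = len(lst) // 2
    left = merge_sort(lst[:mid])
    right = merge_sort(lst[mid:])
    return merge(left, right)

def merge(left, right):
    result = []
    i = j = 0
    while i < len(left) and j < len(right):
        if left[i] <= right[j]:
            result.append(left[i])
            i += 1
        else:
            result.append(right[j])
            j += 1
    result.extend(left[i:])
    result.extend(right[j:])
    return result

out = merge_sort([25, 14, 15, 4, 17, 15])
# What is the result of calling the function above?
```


merge_sort([25, 14, 15, 4, 17, 15])
Split into [25, 14, 15] and [4, 17, 15]
Left sorted: [14, 15, 25]
Right sorted: [4, 15, 17]
Merge [14, 15, 25] and [4, 15, 17]
= [4, 14, 15, 15, 17, 25]


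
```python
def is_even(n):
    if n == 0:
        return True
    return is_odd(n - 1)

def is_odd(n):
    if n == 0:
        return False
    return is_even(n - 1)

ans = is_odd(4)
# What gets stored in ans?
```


is_odd(4)
= is_even(3)
= is_odd(2)
= is_even(1)
= is_odd(0)
n == 0: return False
= False


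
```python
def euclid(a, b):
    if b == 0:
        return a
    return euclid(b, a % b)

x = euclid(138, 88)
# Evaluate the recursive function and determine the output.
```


euclid(138, 88)
= euclid(88, 138 % 88) = euclid(88, 50)
= euclid(50, 88 % 50) = euclid(50, 38)
= euclid(38, 50 % 38) = euclid(38, 12)
= euclid(12, 38 % 12) = euclid(12, 2)
= euclid(2, 12 % 2) = euclid(2, 0)
b == 0, return a = 2


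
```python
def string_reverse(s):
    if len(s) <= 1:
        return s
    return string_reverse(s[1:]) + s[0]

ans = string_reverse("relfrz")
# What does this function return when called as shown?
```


string_reverse("relfrz")
= string_reverse("elfrz") + "r"
= string_reverse("lfrz") + "e" + "r"
= string_reverse("frz") + "l" + "e" + "r"
= string_reverse("rz") + "f" + "l" + "e" + "r"
= string_reverse("z") + "r" + "f" + "l" + "e" + "r"
= "z" + "r" + "f" + "l" + "e" + "r"
= "zrfler"


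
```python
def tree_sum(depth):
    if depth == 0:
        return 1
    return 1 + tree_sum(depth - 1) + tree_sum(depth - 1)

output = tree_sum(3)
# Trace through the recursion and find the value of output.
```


tree_sum(3)
= 1 + tree_sum(2) + tree_sum(2)
= 1 + 2 * tree_sum(2)
tree_sum(k) = 2^(k+1) - 1
tree_sum(0) = 1
tree_sum(1) = 3
tree_sum(2) = 7
tree_sum(3) = 15
tree_sum(3) = 2^4 - 1 = 15


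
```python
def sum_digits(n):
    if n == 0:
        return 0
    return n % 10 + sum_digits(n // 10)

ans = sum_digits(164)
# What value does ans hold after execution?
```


sum_digits(164)
= 4 + sum_digits(16)
= 4 + 6 + sum_digits(1)
= 4 + 6 + 1 + sum_digits(0)
= 4 + 6 + 1 + 0
= 11


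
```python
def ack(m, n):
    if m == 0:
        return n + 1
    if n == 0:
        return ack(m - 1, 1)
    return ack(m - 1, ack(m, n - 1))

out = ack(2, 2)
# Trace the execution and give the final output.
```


ack(2, 2)
= ack(1, ack(2, 1))
First compute ack(2, 1) = 5
= ack(1, 5)
= 7


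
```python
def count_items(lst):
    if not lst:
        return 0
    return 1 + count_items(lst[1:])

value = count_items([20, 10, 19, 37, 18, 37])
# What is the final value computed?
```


count_items([20, 10, 19, 37, 18, 37])
= 1 + count_items([10, 19, 37, 18, 37])
= 1 + 1 + count_items([19, 37, 18, 37])
= 1 + 1 + 1 + count_items([37, 18, 37])
= 1 + 1 + 1 + 1 + count_items([18, 37])
= 1 + 1 + 1 + 1 + 1 + count_items([37])
= 1 + 1 + 1 + 1 + 1 + 1 + count_items([])
= 1 + 1 + 1 + 1 + 1 + 1 + 0
= 6


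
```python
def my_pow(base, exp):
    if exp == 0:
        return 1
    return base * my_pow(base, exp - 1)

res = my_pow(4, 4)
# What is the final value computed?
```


my_pow(4, 4)
= 4 * my_pow(4, 3)
= 4 * 4 * my_pow(4, 2)
= 4 * 4 * 4 * my_pow(4, 1)
= 4 * 4 * 4 * 4 * my_pow(4, 0)
= 4 * 4 * 4 * 4 * 1
= 256


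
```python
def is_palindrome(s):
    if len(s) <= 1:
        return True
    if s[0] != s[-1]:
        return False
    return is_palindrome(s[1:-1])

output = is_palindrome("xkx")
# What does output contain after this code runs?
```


is_palindrome("xkx")
"xkx": s[0]='x' == s[-1]='x' -> is_palindrome("k")
"k": len <= 1 -> True
= True


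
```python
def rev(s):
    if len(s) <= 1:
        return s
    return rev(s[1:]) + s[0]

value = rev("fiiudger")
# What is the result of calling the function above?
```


rev("fiiudger")
= rev("iiudger") + "f"
= rev("iudger") + "i" + "f"
= rev("udger") + "i" + "i" + "f"
= rev("dger") + "u" + "i" + "i" + "f"
= rev("ger") + "d" + "u" + "i" + "i" + "f"
= rev("er") + "g" + "d" + "u" + "i" + "i" + "f"
= rev("r") + "e" + "g" + "d" + "u" + "i" + "i" + "f"
= "r" + "e" + "g" + "d" + "u" + "i" + "i" + "f"
= "regduiif"


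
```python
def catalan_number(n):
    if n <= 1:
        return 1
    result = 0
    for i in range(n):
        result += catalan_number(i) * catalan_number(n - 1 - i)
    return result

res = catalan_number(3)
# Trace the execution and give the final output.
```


catalan_number(3)
= sum of catalan_number(i) * catalan_number(3-1-i) for i in 0..2
First compute sub-values bottom-up:
  catalan_number(0) = 1, catalan_number(1) = 1
  catalan_number(2) = 1*1 + 1*1 = 2
Now catalan_number(3):
  catalan_number(0)*catalan_number(2) = 1*2 = 2
  catalan_number(1)*catalan_number(1) = 1*1 = 1
  catalan_number(2)*catalan_number(0) = 2*1 = 2
= 2 + 1 + 2
= 5


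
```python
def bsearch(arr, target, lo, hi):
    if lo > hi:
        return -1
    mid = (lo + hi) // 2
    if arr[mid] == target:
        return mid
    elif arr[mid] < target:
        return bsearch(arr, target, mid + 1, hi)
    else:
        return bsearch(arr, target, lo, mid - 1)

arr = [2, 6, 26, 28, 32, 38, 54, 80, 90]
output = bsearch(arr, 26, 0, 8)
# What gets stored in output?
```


bsearch(arr, 26, 0, 8)
lo=0, hi=8, mid=4, arr[mid]=32
32 > 26, search left half
lo=0, hi=3, mid=1, arr[mid]=6
6 < 26, search right half
lo=2, hi=3, mid=2, arr[mid]=26
arr[2] == 26, found at index 2
= 2


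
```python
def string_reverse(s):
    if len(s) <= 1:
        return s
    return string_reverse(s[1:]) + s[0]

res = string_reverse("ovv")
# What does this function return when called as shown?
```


string_reverse("ovv")
= string_reverse("vv") + "o"
= string_reverse("v") + "v" + "o"
= "v" + "v" + "o"
= "vvo"


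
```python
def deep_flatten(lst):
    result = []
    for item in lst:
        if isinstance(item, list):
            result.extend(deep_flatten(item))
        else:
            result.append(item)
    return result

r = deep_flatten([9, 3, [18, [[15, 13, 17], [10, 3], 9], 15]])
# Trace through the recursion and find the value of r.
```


deep_flatten([9, 3, [18, [[15, 13, 17], [10, 3], 9], 15]])
Processing each element:
  9 is not a list -> append 9
  3 is not a list -> append 3
  [18, [[15, 13, 17], [10, 3], 9], 15] is a list -> deep_flatten recursively -> [18, 15, 13, 17, 10, 3, 9, 15]
= [9, 3, 18, 15, 13, 17, 10, 3, 9, 15]


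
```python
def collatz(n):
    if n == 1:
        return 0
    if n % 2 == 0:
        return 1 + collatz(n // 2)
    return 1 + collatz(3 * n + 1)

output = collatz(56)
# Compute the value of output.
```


collatz(56)
56 is even -> collatz(28)
28 is even -> collatz(14)
14 is even -> collatz(7)
7 is odd -> 3*7+1 = 22 -> collatz(22)
22 is even -> collatz(11)
11 is odd -> 3*11+1 = 34 -> collatz(34)
34 is even -> collatz(17)
17 is odd -> 3*17+1 = 52 -> collatz(52)
52 is even -> collatz(26)
26 is even -> collatz(13)
13 is odd -> 3*13+1 = 40 -> collatz(40)
40 is even -> collatz(20)
20 is even -> collatz(10)
10 is even -> collatz(5)
5 is odd -> 3*5+1 = 16 -> collatz(16)
16 is even -> collatz(8)
8 is even -> collatz(4)
4 is even -> collatz(2)
2 is even -> collatz(1)
Reached 1 after 19 steps
= 19


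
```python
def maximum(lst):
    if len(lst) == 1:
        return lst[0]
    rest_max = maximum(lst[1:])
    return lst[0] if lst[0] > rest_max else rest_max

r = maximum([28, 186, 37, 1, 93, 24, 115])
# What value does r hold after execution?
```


maximum([28, 186, 37, 1, 93, 24, 115])
= compare 28 with maximum([186, 37, 1, 93, 24, 115])
= compare 186 with maximum([37, 1, 93, 24, 115])
= compare 37 with maximum([1, 93, 24, 115])
= compare 1 with maximum([93, 24, 115])
= compare 93 with maximum([24, 115])
= compare 24 with maximum([115])
Base: maximum([115]) = 115
compare 24 with 115: max = 115
compare 93 with 115: max = 115
compare 1 with 115: max = 115
compare 37 with 115: max = 115
compare 186 with 115: max = 186
compare 28 with 186: max = 186
= 186


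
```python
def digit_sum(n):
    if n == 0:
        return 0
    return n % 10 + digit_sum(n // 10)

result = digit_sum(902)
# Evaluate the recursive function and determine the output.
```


digit_sum(902)
= 2 + digit_sum(90)
= 2 + 0 + digit_sum(9)
= 2 + 0 + 9 + digit_sum(0)
= 2 + 0 + 9 + 0
= 11


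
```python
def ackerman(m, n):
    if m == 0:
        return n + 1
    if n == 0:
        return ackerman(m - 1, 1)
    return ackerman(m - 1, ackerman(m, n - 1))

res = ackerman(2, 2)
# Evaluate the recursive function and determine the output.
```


ackerman(2, 2)
= ackerman(1, ackerman(2, 1))
First compute ackerman(2, 1) = 5
= ackerman(1, 5)
= 7


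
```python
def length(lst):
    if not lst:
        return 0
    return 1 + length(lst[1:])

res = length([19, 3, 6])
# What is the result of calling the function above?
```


length([19, 3, 6])
= 1 + length([3, 6])
= 1 + 1 + length([6])
= 1 + 1 + 1 + length([])
= 1 + 1 + 1 + 0
= 3


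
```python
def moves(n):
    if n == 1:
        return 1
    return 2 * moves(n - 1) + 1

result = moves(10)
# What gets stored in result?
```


moves(10)
= 2 * moves(9) + 1
= 2 * (2 * moves(8) + 1) + 1
= 2 * (2 * (2 * moves(7) + 1) + 1) + 1
= 2 * (2 * (2 * (2 * moves(6) + 1) + 1) + 1) + 1
= 2 * (2 * (2 * (2 * (2 * moves(5) + 1) + 1) + 1) + 1) + 1
= 2 * (2 * (2 * (2 * (2 * (2 * moves(4) + 1) + 1) + 1) + 1) + 1) + 1
= 2 * (2 * (2 * (2 * (2 * (2 * (2 * moves(3) + 1) + 1) + 1) + 1) + 1) + 1) + 1
= 2 * (2 * (2 * (2 * (2 * (2 * (2 * (2 * moves(2) + 1) + 1) + 1) + 1) + 1) + 1) + 1) + 1
= 2 * (2 * (2 * (2 * (2 * (2 * (2 * (2 * (2 * moves(1) + 1) + 1) + 1) + 1) + 1) + 1) + 1) + 1) + 1
Now compute bottom-up:
moves(1) = 1
moves(2) = 2 * 1 + 1 = 3
moves(3) = 2 * 3 + 1 = 7
moves(4) = 2 * 7 + 1 = 15
moves(5) = 2 * 15 + 1 = 31
moves(6) = 2 * 31 + 1 = 63
moves(7) = 2 * 63 + 1 = 127
moves(8) = 2 * 127 + 1 = 255
moves(9) = 2 * 255 + 1 = 511
moves(10) = 2 * 511 + 1 = 1023
= 1023


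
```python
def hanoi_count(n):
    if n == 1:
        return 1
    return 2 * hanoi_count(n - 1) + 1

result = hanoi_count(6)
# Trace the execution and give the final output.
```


hanoi_count(6)
= 2 * hanoi_count(5) + 1
= 2 * (2 * hanoi_count(4) + 1) + 1
= 2 * (2 * (2 * hanoi_count(3) + 1) + 1) + 1
= 2 * (2 * (2 * (2 * hanoi_count(2) + 1) + 1) + 1) + 1
= 2 * (2 * (2 * (2 * (2 * hanoi_count(1) + 1) + 1) + 1) + 1) + 1
Now compute bottom-up:
hanoi_count(1) = 1
hanoi_count(2) = 2 * 1 + 1 = 3
hanoi_count(3) = 2 * 3 + 1 = 7
hanoi_count(4) = 2 * 7 + 1 = 15
hanoi_count(5) = 2 * 15 + 1 = 31
hanoi_count(6) = 2 * 31 + 1 = 63
= 63


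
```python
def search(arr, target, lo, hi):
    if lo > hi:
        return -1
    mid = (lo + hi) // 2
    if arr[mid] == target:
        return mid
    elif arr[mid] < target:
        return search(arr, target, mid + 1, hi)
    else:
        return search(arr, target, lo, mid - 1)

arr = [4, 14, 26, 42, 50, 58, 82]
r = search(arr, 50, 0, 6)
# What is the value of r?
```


search(arr, 50, 0, 6)
lo=0, hi=6, mid=3, arr[mid]=42
42 < 50, search right half
lo=4, hi=6, mid=5, arr[mid]=58
58 > 50, search left half
lo=4, hi=4, mid=4, arr[mid]=50
arr[4] == 50, found at index 4
= 4


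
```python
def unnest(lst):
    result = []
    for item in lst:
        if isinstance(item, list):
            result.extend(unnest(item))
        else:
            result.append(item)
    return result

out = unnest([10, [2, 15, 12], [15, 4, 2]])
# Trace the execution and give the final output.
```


unnest([10, [2, 15, 12], [15, 4, 2]])
Processing each element:
  10 is not a list -> append 10
  [2, 15, 12] is a list -> unnest recursively -> [2, 15, 12]
  [15, 4, 2] is a list -> unnest recursively -> [15, 4, 2]
= [10, 2, 15, 12, 15, 4, 2]


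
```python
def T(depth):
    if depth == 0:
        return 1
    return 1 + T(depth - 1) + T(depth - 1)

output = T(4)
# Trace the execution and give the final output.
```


T(4)
= 1 + T(3) + T(3)
= 1 + 2 * T(3)
T(k) = 2^(k+1) - 1
T(0) = 1
T(1) = 3
T(2) = 7
T(3) = 15
T(4) = 31
T(4) = 2^5 - 1 = 31


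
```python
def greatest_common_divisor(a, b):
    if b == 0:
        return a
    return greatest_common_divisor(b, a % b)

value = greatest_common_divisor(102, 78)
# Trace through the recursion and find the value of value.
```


greatest_common_divisor(102, 78)
= greatest_common_divisor(78, 102 % 78) = greatest_common_divisor(78, 24)
= greatest_common_divisor(24, 78 % 24) = greatest_common_divisor(24, 6)
= greatest_common_divisor(6, 24 % 6) = greatest_common_divisor(6, 0)
b == 0, return a = 6


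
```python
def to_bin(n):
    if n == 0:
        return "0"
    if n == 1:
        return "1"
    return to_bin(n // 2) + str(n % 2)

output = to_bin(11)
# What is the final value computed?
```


to_bin(11)
= to_bin(5) + "1"
= to_bin(2) + "1" + "1"
= to_bin(1) + "0" + "1" + "1"
= "1" + "0" + "1" + "1"
= "1011"


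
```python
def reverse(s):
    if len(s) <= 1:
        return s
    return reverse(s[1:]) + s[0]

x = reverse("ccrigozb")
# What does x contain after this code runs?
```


reverse("ccrigozb")
= reverse("crigozb") + "c"
= reverse("rigozb") + "c" + "c"
= reverse("igozb") + "r" + "c" + "c"
= reverse("gozb") + "i" + "r" + "c" + "c"
= reverse("ozb") + "g" + "i" + "r" + "c" + "c"
= reverse("zb") + "o" + "g" + "i" + "r" + "c" + "c"
= reverse("b") + "z" + "o" + "g" + "i" + "r" + "c" + "c"
= "b" + "z" + "o" + "g" + "i" + "r" + "c" + "c"
= "bzogircc"


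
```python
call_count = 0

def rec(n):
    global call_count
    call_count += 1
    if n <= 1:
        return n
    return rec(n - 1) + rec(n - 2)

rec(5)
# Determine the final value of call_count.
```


rec(5) calls rec(4) and rec(3); each non-base call branches into two more.
Let C(k) = total number of calls made by rec(k), including the call to rec(k) itself.
Base cases: C(0) = 1, C(1) = 1
Recurrence: C(k) = 1 + C(k-1) + C(k-2)
  C(2) = 1 + C(1) + C(0) = 1 + 1 + 1 = 3
  C(3) = 1 + C(2) + C(1) = 1 + 3 + 1 = 5
  C(4) = 1 + C(3) + C(2) = 1 + 5 + 3 = 9
  C(5) = 1 + C(4) + C(3) = 1 + 9 + 5 = 15
Total calls = C(5) = 15


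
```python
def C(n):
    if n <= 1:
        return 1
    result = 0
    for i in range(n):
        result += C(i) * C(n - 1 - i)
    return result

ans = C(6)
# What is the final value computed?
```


C(6)
= sum of C(i) * C(6-1-i) for i in 0..5
First compute sub-values bottom-up:
  C(0) = 1, C(1) = 1
  C(2) = 1*1 + 1*1 = 2
  C(3) = 1*2 + 1*1 + 2*1 = 5
  C(4) = 1*5 + 1*2 + 2*1 + 5*1 = 14
  C(5) = 1*14 + 1*5 + 2*2 + 5*1 + 14*1 = 42
Now C(6):
  C(0)*C(5) = 1*42 = 42
  C(1)*C(4) = 1*14 = 14
  C(2)*C(3) = 2*5 = 10
  C(3)*C(2) = 5*2 = 10
  C(4)*C(1) = 14*1 = 14
  C(5)*C(0) = 42*1 = 42
= 42 + 14 + 10 + 10 + 14 + 42
= 132


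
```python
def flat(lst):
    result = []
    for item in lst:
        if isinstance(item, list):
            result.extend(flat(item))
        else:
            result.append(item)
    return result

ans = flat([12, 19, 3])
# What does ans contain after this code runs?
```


flat([12, 19, 3])
Processing each element:
  12 is not a list -> append 12
  19 is not a list -> append 19
  3 is not a list -> append 3
= [12, 19, 3]


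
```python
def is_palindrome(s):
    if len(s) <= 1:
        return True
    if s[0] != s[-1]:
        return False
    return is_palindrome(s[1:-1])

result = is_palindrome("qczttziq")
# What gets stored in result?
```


is_palindrome("qczttziq")
"qczttziq": s[0]='q' == s[-1]='q' -> is_palindrome("czttzi")
"czttzi": s[0]='c' != s[-1]='i' -> False
= False


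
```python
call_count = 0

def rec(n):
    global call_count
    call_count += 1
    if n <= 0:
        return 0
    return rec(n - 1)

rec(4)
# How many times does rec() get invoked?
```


rec(4) calls rec(3) calls ... calls rec(0)
Total calls: 4 + 1 (for base case) = 5


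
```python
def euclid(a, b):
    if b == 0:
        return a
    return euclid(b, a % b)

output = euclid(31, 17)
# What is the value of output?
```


euclid(31, 17)
= euclid(17, 31 % 17) = euclid(17, 14)
= euclid(14, 17 % 14) = euclid(14, 3)
= euclid(3, 14 % 3) = euclid(3, 2)
= euclid(2, 3 % 2) = euclid(2, 1)
= euclid(1, 2 % 1) = euclid(1, 0)
b == 0, return a = 1


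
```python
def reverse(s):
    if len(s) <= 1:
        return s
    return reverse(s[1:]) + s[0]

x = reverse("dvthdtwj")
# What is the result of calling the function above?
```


reverse("dvthdtwj")
= reverse("vthdtwj") + "d"
= reverse("thdtwj") + "v" + "d"
= reverse("hdtwj") + "t" + "v" + "d"
= reverse("dtwj") + "h" + "t" + "v" + "d"
= reverse("twj") + "d" + "h" + "t" + "v" + "d"
= reverse("wj") + "t" + "d" + "h" + "t" + "v" + "d"
= reverse("j") + "w" + "t" + "d" + "h" + "t" + "v" + "d"
= "j" + "w" + "t" + "d" + "h" + "t" + "v" + "d"
= "jwtdhtvd"


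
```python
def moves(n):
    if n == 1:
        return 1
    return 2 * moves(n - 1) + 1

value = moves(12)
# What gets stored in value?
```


moves(12)
= 2 * moves(11) + 1
= 2 * (2 * moves(10) + 1) + 1
= 2 * (2 * (2 * moves(9) + 1) + 1) + 1
= 2 * (2 * (2 * (2 * moves(8) + 1) + 1) + 1) + 1
= 2 * (2 * (2 * (2 * (2 * moves(7) + 1) + 1) + 1) + 1) + 1
= 2 * (2 * (2 * (2 * (2 * (2 * moves(6) + 1) + 1) + 1) + 1) + 1) + 1
= 2 * (2 * (2 * (2 * (2 * (2 * (2 * moves(5) + 1) + 1) + 1) + 1) + 1) + 1) + 1
= 2 * (2 * (2 * (2 * (2 * (2 * (2 * (2 * moves(4) + 1) + 1) + 1) + 1) + 1) + 1) + 1) + 1
= 2 * (2 * (2 * (2 * (2 * (2 * (2 * (2 * (2 * moves(3) + 1) + 1) + 1) + 1) + 1) + 1) + 1) + 1) + 1
= 2 * (2 * (2 * (2 * (2 * (2 * (2 * (2 * (2 * (2 * moves(2) + 1) + 1) + 1) + 1) + 1) + 1) + 1) + 1) + 1) + 1
= 2 * (2 * (2 * (2 * (2 * (2 * (2 * (2 * (2 * (2 * (2 * moves(1) + 1) + 1) + 1) + 1) + 1) + 1) + 1) + 1) + 1) + 1) + 1
Now compute bottom-up:
moves(1) = 1
moves(2) = 2 * 1 + 1 = 3
moves(3) = 2 * 3 + 1 = 7
moves(4) = 2 * 7 + 1 = 15
moves(5) = 2 * 15 + 1 = 31
moves(6) = 2 * 31 + 1 = 63
moves(7) = 2 * 63 + 1 = 127
moves(8) = 2 * 127 + 1 = 255
moves(9) = 2 * 255 + 1 = 511
moves(10) = 2 * 511 + 1 = 1023
moves(11) = 2 * 1023 + 1 = 2047
moves(12) = 2 * 2047 + 1 = 4095
= 4095


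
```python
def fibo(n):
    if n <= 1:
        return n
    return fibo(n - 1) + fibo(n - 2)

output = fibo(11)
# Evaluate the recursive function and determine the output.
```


fibo(11)
= fibo(10) + fibo(9)
= (fibo(9) + fibo(8)) + fibo(9)
Computing bottom-up: fibo(0)=0, fibo(1)=1, fibo(2)=1, fibo(3)=2, fibo(4)=3, fibo(5)=5, fibo(6)=8, fibo(7)=13, fibo(8)=21, fibo(9)=34, fibo(10)=55, fibo(11)=89
= 89


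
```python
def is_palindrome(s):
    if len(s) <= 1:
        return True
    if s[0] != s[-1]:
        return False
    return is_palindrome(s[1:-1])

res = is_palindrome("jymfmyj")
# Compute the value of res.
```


is_palindrome("jymfmyj")
"jymfmyj": s[0]='j' == s[-1]='j' -> is_palindrome("ymfmy")
"ymfmy": s[0]='y' == s[-1]='y' -> is_palindrome("mfm")
"mfm": s[0]='m' == s[-1]='m' -> is_palindrome("f")
"f": len <= 1 -> True
= True


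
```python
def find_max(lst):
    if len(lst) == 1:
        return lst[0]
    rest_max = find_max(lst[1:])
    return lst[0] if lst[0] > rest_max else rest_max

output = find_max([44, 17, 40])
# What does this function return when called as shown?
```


find_max([44, 17, 40])
= compare 44 with find_max([17, 40])
= compare 17 with find_max([40])
Base: find_max([40]) = 40
compare 17 with 40: max = 40
compare 44 with 40: max = 44
= 44


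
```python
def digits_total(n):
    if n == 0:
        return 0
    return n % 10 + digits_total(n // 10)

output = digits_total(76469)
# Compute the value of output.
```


digits_total(76469)
= 9 + digits_total(7646)
= 9 + 6 + digits_total(764)
= 9 + 6 + 4 + digits_total(76)
= 9 + 6 + 4 + 6 + digits_total(7)
= 9 + 6 + 4 + 6 + 7 + digits_total(0)
= 9 + 6 + 4 + 6 + 7 + 0
= 32


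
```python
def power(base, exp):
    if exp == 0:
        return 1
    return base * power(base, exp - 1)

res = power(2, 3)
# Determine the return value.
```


power(2, 3)
= 2 * power(2, 2)
= 2 * 2 * power(2, 1)
= 2 * 2 * 2 * power(2, 0)
= 2 * 2 * 2 * 1
= 8


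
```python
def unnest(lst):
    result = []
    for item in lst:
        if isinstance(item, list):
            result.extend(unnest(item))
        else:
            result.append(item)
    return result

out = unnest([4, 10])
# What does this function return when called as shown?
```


unnest([4, 10])
Processing each element:
  4 is not a list -> append 4
  10 is not a list -> append 10
= [4, 10]


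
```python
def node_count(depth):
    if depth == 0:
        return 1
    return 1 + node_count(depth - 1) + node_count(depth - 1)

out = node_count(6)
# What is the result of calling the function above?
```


node_count(6)
= 1 + node_count(5) + node_count(5)
= 1 + 2 * node_count(5)
node_count(k) = 2^(k+1) - 1
node_count(0) = 1
node_count(1) = 3
node_count(2) = 7
node_count(3) = 15
node_count(4) = 31
node_count(6) = 2^7 - 1 = 127


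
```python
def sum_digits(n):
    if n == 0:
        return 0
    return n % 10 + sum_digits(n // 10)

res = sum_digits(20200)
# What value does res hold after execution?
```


sum_digits(20200)
= 0 + sum_digits(2020)
= 0 + 0 + sum_digits(202)
= 0 + 0 + 2 + sum_digits(20)
= 0 + 0 + 2 + 0 + sum_digits(2)
= 0 + 0 + 2 + 0 + 2 + sum_digits(0)
= 0 + 0 + 2 + 0 + 2 + 0
= 4


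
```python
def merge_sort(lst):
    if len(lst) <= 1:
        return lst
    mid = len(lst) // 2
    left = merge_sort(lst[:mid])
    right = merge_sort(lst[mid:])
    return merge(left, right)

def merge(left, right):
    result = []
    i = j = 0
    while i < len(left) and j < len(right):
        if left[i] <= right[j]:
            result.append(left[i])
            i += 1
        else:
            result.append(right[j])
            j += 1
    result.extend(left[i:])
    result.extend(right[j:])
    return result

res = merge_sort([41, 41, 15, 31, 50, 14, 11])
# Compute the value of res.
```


merge_sort([41, 41, 15, 31, 50, 14, 11])
Split into [41, 41, 15] and [31, 50, 14, 11]
Left sorted: [15, 41, 41]
Right sorted: [11, 14, 31, 50]
Merge [15, 41, 41] and [11, 14, 31, 50]
= [11, 14, 15, 31, 41, 41, 50]


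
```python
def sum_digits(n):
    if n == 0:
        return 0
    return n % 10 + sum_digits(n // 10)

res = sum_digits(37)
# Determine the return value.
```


sum_digits(37)
= 7 + sum_digits(3)
= 7 + 3 + sum_digits(0)
= 7 + 3 + 0
= 10


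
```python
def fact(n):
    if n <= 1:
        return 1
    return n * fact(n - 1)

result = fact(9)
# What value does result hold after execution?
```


fact(9)
= 9 * fact(8)
= 9 * 8 * fact(7)
= 9 * 8 * 7 * fact(6)
= 9 * 8 * 7 * 6 * fact(5)
= 9 * 8 * 7 * 6 * 5 * fact(4)
= 9 * 8 * 7 * 6 * 5 * 4 * fact(3)
= 9 * 8 * 7 * 6 * 5 * 4 * 3 * fact(2)
= 9 * 8 * 7 * 6 * 5 * 4 * 3 * 2 * fact(1)
= 9 * 8 * 7 * 6 * 5 * 4 * 3 * 2 * 1
= 362880


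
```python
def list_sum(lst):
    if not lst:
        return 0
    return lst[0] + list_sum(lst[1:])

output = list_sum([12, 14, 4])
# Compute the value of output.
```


list_sum([12, 14, 4])
= 12 + list_sum([14, 4])
= 12 + 14 + list_sum([4])
= 12 + 14 + 4 + list_sum([])
= 12 + 14 + 4 + 0
= 30


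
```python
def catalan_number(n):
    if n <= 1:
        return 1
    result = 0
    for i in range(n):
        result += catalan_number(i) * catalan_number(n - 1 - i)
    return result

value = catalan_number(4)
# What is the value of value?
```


catalan_number(4)
= sum of catalan_number(i) * catalan_number(4-1-i) for i in 0..3
First compute sub-values bottom-up:
  catalan_number(0) = 1, catalan_number(1) = 1
  catalan_number(2) = 1*1 + 1*1 = 2
  catalan_number(3) = 1*2 + 1*1 + 2*1 = 5
Now catalan_number(4):
  catalan_number(0)*catalan_number(3) = 1*5 = 5
  catalan_number(1)*catalan_number(2) = 1*2 = 2
  catalan_number(2)*catalan_number(1) = 2*1 = 2
  catalan_number(3)*catalan_number(0) = 5*1 = 5
= 5 + 2 + 2 + 5
= 14


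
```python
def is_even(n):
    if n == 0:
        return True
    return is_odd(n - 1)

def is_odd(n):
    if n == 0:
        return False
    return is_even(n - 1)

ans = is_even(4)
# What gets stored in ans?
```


is_even(4)
= is_odd(3)
= is_even(2)
= is_odd(1)
= is_even(0)
n == 0: return True
= True


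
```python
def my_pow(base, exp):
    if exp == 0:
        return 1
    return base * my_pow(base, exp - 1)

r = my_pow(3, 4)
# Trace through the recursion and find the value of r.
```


my_pow(3, 4)
= 3 * my_pow(3, 3)
= 3 * 3 * my_pow(3, 2)
= 3 * 3 * 3 * my_pow(3, 1)
= 3 * 3 * 3 * 3 * my_pow(3, 0)
= 3 * 3 * 3 * 3 * 1
= 81


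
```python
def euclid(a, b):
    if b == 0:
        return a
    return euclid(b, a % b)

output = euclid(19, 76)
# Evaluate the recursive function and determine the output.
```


euclid(19, 76)
= euclid(76, 19 % 76) = euclid(76, 19)
= euclid(19, 76 % 19) = euclid(19, 0)
b == 0, return a = 19


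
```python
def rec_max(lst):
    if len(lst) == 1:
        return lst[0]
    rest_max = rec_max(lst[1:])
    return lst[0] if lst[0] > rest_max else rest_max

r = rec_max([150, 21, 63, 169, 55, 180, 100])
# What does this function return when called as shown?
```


rec_max([150, 21, 63, 169, 55, 180, 100])
= compare 150 with rec_max([21, 63, 169, 55, 180, 100])
= compare 21 with rec_max([63, 169, 55, 180, 100])
= compare 63 with rec_max([169, 55, 180, 100])
= compare 169 with rec_max([55, 180, 100])
= compare 55 with rec_max([180, 100])
= compare 180 with rec_max([100])
Base: rec_max([100]) = 100
compare 180 with 100: max = 180
compare 55 with 180: max = 180
compare 169 with 180: max = 180
compare 63 with 180: max = 180
compare 21 with 180: max = 180
compare 150 with 180: max = 180
= 180


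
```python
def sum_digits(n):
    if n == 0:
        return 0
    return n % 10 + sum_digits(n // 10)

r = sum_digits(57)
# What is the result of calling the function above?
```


sum_digits(57)
= 7 + sum_digits(5)
= 7 + 5 + sum_digits(0)
= 7 + 5 + 0
= 12


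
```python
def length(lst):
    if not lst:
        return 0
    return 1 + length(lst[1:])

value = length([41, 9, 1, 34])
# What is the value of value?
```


length([41, 9, 1, 34])
= 1 + length([9, 1, 34])
= 1 + 1 + length([1, 34])
= 1 + 1 + 1 + length([34])
= 1 + 1 + 1 + 1 + length([])
= 1 + 1 + 1 + 1 + 0
= 4


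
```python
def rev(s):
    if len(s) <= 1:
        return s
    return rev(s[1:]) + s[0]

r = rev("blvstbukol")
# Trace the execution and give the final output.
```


rev("blvstbukol")
= rev("lvstbukol") + "b"
= rev("vstbukol") + "l" + "b"
= rev("stbukol") + "v" + "l" + "b"
= rev("tbukol") + "s" + "v" + "l" + "b"
= rev("bukol") + "t" + "s" + "v" + "l" + "b"
= rev("ukol") + "b" + "t" + "s" + "v" + "l" + "b"
= rev("kol") + "u" + "b" + "t" + "s" + "v" + "l" + "b"
= rev("ol") + "k" + "u" + "b" + "t" + "s" + "v" + "l" + "b"
= rev("l") + "o" + "k" + "u" + "b" + "t" + "s" + "v" + "l" + "b"
= "l" + "o" + "k" + "u" + "b" + "t" + "s" + "v" + "l" + "b"
= "lokubtsvlb"


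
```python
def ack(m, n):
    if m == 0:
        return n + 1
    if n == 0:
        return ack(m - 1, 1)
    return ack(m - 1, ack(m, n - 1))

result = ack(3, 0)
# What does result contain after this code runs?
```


ack(3, 0)
n == 0: return ack(2, 1)
= ack(2, 1) = 5
= 5


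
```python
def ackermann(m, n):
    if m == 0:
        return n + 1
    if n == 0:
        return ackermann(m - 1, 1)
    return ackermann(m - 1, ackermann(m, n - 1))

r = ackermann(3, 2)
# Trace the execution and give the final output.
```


ackermann(3, 2)
= ackermann(2, ackermann(3, 1))
First compute ackermann(3, 1) = 13
= ackermann(2, 13)
= 29


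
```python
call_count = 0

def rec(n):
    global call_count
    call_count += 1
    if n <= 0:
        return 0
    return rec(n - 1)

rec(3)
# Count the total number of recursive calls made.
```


rec(3) calls rec(2) calls ... calls rec(0)
Total calls: 3 + 1 (for base case) = 4


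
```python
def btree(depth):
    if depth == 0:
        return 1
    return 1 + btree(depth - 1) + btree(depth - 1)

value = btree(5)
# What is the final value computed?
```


btree(5)
= 1 + btree(4) + btree(4)
= 1 + 2 * btree(4)
btree(k) = 2^(k+1) - 1
btree(0) = 1
btree(1) = 3
btree(2) = 7
btree(3) = 15
btree(4) = 31
btree(5) = 2^6 - 1 = 63


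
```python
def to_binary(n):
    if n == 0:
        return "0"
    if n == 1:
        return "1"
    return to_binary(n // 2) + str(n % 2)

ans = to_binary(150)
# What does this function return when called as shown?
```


to_binary(150)
= to_binary(75) + "0"
= to_binary(37) + "1" + "0"
= to_binary(18) + "1" + "1" + "0"
= to_binary(9) + "0" + "1" + "1" + "0"
= to_binary(4) + "1" + "0" + "1" + "1" + "0"
= to_binary(2) + "0" + "1" + "0" + "1" + "1" + "0"
= to_binary(1) + "0" + "0" + "1" + "0" + "1" + "1" + "0"
= "1" + "0" + "0" + "1" + "0" + "1" + "1" + "0"
= "10010110"


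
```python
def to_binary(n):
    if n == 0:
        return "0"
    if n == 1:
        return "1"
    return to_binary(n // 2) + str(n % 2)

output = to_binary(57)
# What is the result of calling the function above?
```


to_binary(57)
= to_binary(28) + "1"
= to_binary(14) + "0" + "1"
= to_binary(7) + "0" + "0" + "1"
= to_binary(3) + "1" + "0" + "0" + "1"
= to_binary(1) + "1" + "1" + "0" + "0" + "1"
= "1" + "1" + "1" + "0" + "0" + "1"
= "111001"


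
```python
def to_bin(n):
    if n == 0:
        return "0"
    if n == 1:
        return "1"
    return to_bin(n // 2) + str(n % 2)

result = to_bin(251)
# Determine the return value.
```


to_bin(251)
= to_bin(125) + "1"
= to_bin(62) + "1" + "1"
= to_bin(31) + "0" + "1" + "1"
= to_bin(15) + "1" + "0" + "1" + "1"
= to_bin(7) + "1" + "1" + "0" + "1" + "1"
= to_bin(3) + "1" + "1" + "1" + "0" + "1" + "1"
= to_bin(1) + "1" + "1" + "1" + "1" + "0" + "1" + "1"
= "1" + "1" + "1" + "1" + "1" + "0" + "1" + "1"
= "11111011"


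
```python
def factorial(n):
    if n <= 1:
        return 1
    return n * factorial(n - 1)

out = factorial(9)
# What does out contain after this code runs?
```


factorial(9)
= 9 * factorial(8)
= 9 * 8 * factorial(7)
= 9 * 8 * 7 * factorial(6)
= 9 * 8 * 7 * 6 * factorial(5)
= 9 * 8 * 7 * 6 * 5 * factorial(4)
= 9 * 8 * 7 * 6 * 5 * 4 * factorial(3)
= 9 * 8 * 7 * 6 * 5 * 4 * 3 * factorial(2)
= 9 * 8 * 7 * 6 * 5 * 4 * 3 * 2 * factorial(1)
= 9 * 8 * 7 * 6 * 5 * 4 * 3 * 2 * 1
= 362880


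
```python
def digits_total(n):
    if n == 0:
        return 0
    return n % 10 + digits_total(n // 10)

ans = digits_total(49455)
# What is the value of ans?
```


digits_total(49455)
= 5 + digits_total(4945)
= 5 + 5 + digits_total(494)
= 5 + 5 + 4 + digits_total(49)
= 5 + 5 + 4 + 9 + digits_total(4)
= 5 + 5 + 4 + 9 + 4 + digits_total(0)
= 5 + 5 + 4 + 9 + 4 + 0
= 27


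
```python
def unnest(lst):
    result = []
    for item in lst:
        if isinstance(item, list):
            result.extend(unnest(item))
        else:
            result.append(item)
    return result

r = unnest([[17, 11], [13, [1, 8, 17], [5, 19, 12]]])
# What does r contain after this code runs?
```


unnest([[17, 11], [13, [1, 8, 17], [5, 19, 12]]])
Processing each element:
  [17, 11] is a list -> unnest recursively -> [17, 11]
  [13, [1, 8, 17], [5, 19, 12]] is a list -> unnest recursively -> [13, 1, 8, 17, 5, 19, 12]
= [17, 11, 13, 1, 8, 17, 5, 19, 12]


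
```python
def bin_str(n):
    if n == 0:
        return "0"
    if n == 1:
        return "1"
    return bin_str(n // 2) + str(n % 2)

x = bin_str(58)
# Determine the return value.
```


bin_str(58)
= bin_str(29) + "0"
= bin_str(14) + "1" + "0"
= bin_str(7) + "0" + "1" + "0"
= bin_str(3) + "1" + "0" + "1" + "0"
= bin_str(1) + "1" + "1" + "0" + "1" + "0"
= "1" + "1" + "1" + "0" + "1" + "0"
= "111010"


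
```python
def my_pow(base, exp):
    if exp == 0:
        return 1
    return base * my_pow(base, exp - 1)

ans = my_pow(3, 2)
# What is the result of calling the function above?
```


my_pow(3, 2)
= 3 * my_pow(3, 1)
= 3 * 3 * my_pow(3, 0)
= 3 * 3 * 1
= 9
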